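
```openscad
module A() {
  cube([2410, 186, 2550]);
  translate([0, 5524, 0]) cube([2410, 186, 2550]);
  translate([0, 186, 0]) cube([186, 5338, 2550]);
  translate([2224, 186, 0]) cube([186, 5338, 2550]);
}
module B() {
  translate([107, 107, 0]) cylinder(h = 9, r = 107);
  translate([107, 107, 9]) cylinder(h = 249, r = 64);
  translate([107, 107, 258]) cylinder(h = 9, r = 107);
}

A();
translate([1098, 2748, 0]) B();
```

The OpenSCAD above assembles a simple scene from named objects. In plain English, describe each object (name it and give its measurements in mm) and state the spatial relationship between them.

A is a box-shaped house frame (walls only): outside footprint 2410×5710 mm, wall height 2550 mm, wall thickness 186 mm. The two y-facing walls run the full x-width; the two x-facing walls fit between the inner faces of the y-facing walls.

B is a spool: two coaxial disc flanges of radius 107 mm and thickness 9 mm, joined by a core cylinder of radius 64 mm and height 249 mm. The lower flange rests on z = 0 and the three cylinders share a vertical axis.

The spool sits inside the house frame, centred.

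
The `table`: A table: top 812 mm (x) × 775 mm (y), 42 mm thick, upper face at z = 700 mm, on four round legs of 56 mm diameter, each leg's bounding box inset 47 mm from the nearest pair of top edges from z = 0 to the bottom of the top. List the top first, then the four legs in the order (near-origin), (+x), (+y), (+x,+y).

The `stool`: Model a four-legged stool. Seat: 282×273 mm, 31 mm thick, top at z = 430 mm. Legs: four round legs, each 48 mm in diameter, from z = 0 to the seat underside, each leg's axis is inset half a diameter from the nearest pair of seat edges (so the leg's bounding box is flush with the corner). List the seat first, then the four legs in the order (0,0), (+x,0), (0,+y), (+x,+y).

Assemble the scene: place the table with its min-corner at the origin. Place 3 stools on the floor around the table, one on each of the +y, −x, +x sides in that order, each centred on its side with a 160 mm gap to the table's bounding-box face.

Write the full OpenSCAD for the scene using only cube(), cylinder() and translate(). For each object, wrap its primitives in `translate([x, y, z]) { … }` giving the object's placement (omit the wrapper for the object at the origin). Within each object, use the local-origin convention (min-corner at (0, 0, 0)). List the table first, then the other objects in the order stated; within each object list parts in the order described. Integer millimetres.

translate([0, 0, 658]) cube([812, 775, 42]);
translate([75, 75, 0]) cylinder(h = 658, r = 28);
translate([737, 75, 0]) cylinder(h = 658, r = 28);
translate([75, 700, 0]) cylinder(h = 658, r = 28);
translate([737, 700, 0]) cylinder(h = 658, r = 28);
translate([265, 935, 0]) {
  translate([0, 0, 399]) cube([282, 273, 31]);
  translate([24, 24, 0]) cylinder(h = 399, r = 24);
  translate([258, 24, 0]) cylinder(h = 399, r = 24);
  translate([24, 249, 0]) cylinder(h = 399, r = 24);
  translate([258, 249, 0]) cylinder(h = 399, r = 24);
}
translate([-442, 251, 0]) {
  translate([0, 0, 399]) cube([282, 273, 31]);
  translate([24, 24, 0]) cylinder(h = 399, r = 24);
  translate([258, 24, 0]) cylinder(h = 399, r = 24);
  translate([24, 249, 0]) cylinder(h = 399, r = 24);
  translate([258, 249, 0]) cylinder(h = 399, r = 24);
}
translate([972, 251, 0]) {
  translate([0, 0, 399]) cube([282, 273, 31]);
  translate([24, 24, 0]) cylinder(h = 399, r = 24);
  translate([258, 24, 0]) cylinder(h = 399, r = 24);
  translate([24, 249, 0]) cylinder(h = 399, r = 24);
  translate([258, 249, 0]) cylinder(h = 399, r = 24);
}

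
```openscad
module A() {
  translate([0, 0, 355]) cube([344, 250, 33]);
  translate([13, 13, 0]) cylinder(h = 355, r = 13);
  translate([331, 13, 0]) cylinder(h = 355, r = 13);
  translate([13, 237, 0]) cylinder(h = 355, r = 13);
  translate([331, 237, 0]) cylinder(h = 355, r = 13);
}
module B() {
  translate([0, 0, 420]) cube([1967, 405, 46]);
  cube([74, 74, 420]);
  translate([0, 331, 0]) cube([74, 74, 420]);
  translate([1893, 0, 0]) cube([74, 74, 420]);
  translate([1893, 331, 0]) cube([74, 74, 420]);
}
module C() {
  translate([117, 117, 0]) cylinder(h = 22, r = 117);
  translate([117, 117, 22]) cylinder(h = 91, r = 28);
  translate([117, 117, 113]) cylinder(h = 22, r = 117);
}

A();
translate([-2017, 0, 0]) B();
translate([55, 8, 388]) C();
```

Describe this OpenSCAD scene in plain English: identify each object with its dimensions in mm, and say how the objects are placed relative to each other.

A is a four-legged stool. The seat is a 344×250×33 mm slab whose top surface is at z = 388 mm; four round legs, each 26 mm in diameter, run from the floor (z = 0) to the underside of the seat, each leg's axis is inset half a diameter from the nearest pair of seat edges (so the leg's bounding box is flush with the corner).

B is a bench: a 1967×405 mm seat slab, 46 mm thick, top at z = 466 mm, on four 74×74 mm square legs flush with the seat corners and standing on z = 0.

C is a spool: two coaxial disc flanges of radius 117 mm and thickness 22 mm, joined by a core cylinder of radius 28 mm and height 91 mm. The lower flange rests on z = 0 and the three cylinders share a vertical axis.

The bench is on the floor beside the stool on its −x side. The spool is on top of the stool, centred.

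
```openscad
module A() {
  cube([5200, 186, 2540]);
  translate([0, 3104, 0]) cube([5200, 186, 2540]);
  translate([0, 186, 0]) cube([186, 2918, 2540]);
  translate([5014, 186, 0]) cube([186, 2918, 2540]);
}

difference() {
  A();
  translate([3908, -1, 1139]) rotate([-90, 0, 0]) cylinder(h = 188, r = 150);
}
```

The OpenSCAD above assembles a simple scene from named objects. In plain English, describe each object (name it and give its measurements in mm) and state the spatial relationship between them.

A is the wall frame of a small rectangular building: four walls, each 2540 mm tall and 186 mm thick, enclosing a footprint 5200 mm (x) by 3290 mm (y) outside-to-outside, with no floor or roof. The front and back walls (the −y and +y sides) span the full width; the two side walls fit between them.

The house frame has a circular hole of radius 150 mm through its front wall, centred at (x = 3908, z = 1139).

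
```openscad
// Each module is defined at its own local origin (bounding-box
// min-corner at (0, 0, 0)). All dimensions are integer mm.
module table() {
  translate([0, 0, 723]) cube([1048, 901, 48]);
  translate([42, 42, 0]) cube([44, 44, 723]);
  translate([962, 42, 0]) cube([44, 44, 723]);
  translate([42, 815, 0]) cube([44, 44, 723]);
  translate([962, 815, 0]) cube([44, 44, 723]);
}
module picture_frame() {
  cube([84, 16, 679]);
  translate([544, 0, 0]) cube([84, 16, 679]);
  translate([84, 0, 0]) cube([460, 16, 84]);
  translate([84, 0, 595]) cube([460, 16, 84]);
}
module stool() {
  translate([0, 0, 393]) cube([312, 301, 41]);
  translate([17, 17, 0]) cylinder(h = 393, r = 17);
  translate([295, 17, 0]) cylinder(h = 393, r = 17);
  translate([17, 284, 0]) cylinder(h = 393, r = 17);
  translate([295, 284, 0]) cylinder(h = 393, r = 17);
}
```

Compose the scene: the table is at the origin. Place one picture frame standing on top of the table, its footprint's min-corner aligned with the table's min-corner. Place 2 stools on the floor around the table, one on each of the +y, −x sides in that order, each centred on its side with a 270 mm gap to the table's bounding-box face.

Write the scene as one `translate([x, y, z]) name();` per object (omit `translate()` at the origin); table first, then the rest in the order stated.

table();
translate([0, 0, 771]) picture_frame();
translate([368, 1171, 0]) stool();
translate([-582, 300, 0]) stool();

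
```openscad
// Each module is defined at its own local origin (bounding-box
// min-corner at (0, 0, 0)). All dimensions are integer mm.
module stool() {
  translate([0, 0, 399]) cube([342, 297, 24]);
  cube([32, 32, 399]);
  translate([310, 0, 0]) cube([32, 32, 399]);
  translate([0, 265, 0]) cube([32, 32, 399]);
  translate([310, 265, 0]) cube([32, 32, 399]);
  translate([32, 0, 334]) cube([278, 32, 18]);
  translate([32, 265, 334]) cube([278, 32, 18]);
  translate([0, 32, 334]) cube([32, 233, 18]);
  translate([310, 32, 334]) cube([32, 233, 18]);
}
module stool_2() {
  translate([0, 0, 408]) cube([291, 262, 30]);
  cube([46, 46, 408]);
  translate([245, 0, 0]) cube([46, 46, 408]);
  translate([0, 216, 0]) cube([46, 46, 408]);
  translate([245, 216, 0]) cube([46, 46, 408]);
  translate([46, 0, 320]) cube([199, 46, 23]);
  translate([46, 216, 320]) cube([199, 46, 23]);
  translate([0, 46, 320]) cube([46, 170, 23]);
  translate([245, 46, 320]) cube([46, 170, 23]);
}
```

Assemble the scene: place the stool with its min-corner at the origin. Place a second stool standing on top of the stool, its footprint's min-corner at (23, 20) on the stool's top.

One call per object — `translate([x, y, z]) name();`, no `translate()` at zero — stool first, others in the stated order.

stool();
translate([23, 20, 423]) stool_2();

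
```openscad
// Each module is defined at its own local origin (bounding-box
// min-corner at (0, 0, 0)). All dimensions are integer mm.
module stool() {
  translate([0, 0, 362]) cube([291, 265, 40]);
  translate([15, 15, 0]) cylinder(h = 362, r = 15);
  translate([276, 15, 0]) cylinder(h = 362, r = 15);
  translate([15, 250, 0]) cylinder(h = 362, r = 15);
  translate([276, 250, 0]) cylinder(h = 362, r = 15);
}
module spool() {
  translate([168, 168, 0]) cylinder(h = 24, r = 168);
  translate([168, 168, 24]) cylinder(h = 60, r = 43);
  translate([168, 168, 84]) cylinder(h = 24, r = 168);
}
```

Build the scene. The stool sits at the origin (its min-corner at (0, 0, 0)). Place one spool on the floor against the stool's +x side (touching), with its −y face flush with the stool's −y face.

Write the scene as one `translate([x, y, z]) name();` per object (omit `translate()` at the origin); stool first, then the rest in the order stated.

stool();
translate([291, 0, 0]) spool();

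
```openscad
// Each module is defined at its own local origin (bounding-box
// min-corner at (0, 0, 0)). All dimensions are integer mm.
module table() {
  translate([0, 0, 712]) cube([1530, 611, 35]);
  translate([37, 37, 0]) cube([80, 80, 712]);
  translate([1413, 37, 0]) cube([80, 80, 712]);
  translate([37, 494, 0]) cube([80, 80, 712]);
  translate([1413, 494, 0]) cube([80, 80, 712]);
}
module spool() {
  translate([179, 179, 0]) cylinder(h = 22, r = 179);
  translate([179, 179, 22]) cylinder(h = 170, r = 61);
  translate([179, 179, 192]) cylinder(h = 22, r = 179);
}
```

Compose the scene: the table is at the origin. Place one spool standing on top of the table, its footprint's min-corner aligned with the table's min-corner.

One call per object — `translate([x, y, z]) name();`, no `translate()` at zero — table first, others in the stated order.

table();
translate([0, 0, 747]) spool();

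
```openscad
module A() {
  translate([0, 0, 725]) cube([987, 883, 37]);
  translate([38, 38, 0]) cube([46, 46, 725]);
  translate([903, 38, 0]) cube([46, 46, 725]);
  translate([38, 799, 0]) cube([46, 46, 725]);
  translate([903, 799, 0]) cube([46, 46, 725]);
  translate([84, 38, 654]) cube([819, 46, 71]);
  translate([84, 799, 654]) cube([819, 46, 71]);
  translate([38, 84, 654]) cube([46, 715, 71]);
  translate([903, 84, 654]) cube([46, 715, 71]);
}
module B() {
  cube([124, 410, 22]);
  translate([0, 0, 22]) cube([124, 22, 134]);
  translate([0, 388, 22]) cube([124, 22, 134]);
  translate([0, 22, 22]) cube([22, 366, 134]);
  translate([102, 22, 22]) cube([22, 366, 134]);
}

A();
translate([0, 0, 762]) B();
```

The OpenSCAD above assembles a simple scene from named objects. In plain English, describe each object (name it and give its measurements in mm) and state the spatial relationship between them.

A is a table: top 987 mm (x) × 883 mm (y), 37 mm thick, upper face at z = 762 mm, on four 46×46 mm square legs, each inset 38 mm from the nearest pair of top edges, running from z = 0 to the bottom of the top. Four apron rails, 46 mm thick and 71 mm tall, run between adjacent legs with their top edges flush with the underside of the top and their outer faces flush with the legs' outer faces.

B is an open storage box with external size 124×410×156 mm and wall thickness 22 mm (the base is also 22 mm thick). The base covers the whole footprint; the four walls stand on the base, with the y-facing walls full-width and the x-facing walls fitting between their inner faces.

The open box is on top of the table.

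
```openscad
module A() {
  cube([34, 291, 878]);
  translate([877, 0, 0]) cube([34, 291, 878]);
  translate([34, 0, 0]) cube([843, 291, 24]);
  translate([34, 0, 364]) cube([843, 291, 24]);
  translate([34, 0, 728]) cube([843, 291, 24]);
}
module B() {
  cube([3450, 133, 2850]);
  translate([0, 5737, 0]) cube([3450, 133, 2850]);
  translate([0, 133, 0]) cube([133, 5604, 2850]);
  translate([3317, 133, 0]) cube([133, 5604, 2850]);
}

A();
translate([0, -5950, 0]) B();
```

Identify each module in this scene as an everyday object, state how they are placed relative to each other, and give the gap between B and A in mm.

The house frame's nearest face is 80 mm from the bookshelf's −y face.

A is a bookshelf. B is a house frame. The house frame is on the floor beside the bookshelf on its −y side. The gap between the house frame and the bookshelf is 80 mm.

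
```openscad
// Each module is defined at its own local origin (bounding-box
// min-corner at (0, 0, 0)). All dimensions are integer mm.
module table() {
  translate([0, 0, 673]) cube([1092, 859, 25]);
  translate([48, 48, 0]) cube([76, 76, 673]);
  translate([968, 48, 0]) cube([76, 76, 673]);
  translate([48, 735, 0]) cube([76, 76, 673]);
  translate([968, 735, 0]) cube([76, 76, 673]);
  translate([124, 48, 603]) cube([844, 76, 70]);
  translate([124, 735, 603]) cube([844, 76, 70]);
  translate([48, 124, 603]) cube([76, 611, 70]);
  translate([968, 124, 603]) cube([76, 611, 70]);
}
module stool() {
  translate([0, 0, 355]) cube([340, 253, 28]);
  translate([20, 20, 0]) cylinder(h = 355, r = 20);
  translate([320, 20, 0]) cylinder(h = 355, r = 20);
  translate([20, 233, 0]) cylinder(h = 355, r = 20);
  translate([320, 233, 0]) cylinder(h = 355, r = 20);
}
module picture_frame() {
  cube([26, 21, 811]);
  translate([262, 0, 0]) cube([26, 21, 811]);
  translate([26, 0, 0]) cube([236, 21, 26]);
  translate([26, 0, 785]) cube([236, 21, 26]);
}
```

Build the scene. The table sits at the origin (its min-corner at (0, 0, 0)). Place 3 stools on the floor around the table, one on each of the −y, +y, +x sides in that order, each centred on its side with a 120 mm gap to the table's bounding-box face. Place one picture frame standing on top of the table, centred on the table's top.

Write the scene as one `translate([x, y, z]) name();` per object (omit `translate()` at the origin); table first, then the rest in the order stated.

table();
translate([376, -373, 0]) stool();
translate([376, 979, 0]) stool();
translate([1212, 303, 0]) stool();
translate([402, 419, 698]) picture_frame();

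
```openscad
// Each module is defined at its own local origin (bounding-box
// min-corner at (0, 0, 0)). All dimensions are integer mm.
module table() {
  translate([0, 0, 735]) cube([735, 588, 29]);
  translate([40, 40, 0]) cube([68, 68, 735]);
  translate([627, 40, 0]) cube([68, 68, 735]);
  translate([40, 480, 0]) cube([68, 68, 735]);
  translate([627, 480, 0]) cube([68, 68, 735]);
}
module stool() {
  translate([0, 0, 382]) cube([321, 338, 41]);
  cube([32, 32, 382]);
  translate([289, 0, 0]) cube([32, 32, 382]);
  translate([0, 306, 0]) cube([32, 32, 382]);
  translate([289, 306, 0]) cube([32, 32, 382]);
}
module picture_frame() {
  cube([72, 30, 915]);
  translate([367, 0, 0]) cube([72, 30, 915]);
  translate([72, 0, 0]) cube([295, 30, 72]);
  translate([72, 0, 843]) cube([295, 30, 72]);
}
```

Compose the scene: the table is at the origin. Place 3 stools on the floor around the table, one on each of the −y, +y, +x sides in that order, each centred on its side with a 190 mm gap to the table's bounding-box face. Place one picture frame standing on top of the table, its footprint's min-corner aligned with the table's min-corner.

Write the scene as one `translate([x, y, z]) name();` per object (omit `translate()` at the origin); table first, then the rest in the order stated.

table();
translate([207, -528, 0]) stool();
translate([207, 778, 0]) stool();
translate([925, 125, 0]) stool();
translate([0, 0, 764]) picture_frame();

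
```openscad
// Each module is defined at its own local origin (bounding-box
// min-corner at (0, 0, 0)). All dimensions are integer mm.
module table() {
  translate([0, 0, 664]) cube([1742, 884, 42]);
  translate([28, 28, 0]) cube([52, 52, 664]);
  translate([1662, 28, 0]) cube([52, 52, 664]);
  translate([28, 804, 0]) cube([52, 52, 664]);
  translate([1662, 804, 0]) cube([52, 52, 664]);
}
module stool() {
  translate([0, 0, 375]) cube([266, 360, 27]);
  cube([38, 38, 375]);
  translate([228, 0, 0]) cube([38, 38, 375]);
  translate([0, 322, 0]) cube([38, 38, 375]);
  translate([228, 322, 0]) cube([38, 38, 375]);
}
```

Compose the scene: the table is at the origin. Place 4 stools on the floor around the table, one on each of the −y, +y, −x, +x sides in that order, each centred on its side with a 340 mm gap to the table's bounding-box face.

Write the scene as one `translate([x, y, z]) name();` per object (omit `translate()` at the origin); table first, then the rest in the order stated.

table();
translate([738, -700, 0]) stool();
translate([738, 1224, 0]) stool();
translate([-606, 262, 0]) stool();
translate([2082, 262, 0]) stool();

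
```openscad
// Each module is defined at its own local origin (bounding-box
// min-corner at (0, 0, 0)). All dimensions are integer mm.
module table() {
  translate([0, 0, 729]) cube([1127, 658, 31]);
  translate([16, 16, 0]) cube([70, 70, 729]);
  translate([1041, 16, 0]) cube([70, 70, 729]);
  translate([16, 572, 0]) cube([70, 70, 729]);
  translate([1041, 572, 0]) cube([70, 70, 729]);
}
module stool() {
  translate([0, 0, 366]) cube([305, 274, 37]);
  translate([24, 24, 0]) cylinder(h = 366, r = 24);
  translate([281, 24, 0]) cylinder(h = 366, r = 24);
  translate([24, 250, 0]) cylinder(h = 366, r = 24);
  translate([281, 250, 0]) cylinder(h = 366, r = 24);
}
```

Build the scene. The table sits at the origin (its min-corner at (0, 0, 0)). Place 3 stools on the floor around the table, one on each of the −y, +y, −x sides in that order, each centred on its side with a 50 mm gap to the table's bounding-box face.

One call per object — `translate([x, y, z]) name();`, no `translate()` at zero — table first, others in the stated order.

table();
translate([411, -324, 0]) stool();
translate([411, 708, 0]) stool();
translate([-355, 192, 0]) stool();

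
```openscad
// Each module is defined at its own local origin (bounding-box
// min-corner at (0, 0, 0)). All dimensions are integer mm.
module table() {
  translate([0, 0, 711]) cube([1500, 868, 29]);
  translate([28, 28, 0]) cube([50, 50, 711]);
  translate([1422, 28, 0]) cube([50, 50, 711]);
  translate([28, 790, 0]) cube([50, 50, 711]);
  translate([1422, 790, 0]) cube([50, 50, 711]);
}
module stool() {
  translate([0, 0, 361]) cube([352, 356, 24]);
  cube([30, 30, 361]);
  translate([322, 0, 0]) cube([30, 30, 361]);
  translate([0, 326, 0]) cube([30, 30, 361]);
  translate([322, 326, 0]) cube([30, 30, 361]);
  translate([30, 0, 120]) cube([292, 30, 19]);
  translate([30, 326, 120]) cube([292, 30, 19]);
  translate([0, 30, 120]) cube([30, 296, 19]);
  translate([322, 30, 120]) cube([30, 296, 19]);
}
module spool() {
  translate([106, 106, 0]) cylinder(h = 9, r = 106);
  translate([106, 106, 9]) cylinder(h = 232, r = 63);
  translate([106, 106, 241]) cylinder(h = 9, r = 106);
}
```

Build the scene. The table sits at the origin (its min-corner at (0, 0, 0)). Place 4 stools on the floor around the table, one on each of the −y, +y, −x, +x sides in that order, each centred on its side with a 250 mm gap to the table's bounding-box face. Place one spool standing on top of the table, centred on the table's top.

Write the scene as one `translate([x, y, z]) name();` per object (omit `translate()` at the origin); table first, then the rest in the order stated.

table();
translate([574, -606, 0]) stool();
translate([574, 1118, 0]) stool();
translate([-602, 256, 0]) stool();
translate([1750, 256, 0]) stool();
translate([644, 328, 740]) spool();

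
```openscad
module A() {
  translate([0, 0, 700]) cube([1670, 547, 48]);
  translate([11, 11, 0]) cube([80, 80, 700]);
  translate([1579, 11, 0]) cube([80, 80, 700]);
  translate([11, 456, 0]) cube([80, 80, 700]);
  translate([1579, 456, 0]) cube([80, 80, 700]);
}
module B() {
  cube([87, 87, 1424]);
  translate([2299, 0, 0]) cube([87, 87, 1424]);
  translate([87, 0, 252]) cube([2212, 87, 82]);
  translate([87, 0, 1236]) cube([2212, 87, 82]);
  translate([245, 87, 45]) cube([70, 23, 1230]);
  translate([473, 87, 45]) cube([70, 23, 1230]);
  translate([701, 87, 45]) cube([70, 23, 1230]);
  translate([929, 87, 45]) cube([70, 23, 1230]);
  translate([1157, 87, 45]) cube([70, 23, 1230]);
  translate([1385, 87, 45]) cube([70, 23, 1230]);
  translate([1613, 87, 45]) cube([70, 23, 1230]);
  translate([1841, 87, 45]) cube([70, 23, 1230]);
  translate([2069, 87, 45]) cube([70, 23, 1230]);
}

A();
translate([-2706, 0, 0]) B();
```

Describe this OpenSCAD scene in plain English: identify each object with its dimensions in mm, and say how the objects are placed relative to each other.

A is a rectangular dining table. The top is 1670×547×48 mm with its upper surface at z = 748 mm. It stands on four 80×80 mm square legs, each inset 11 mm from the nearest pair of top edges, running from the floor to the underside of the top.

B is a fence section. Two 87×87 mm posts, 1424 mm tall, stand on the floor with a clear span of 2212 mm between their inner faces. Two horizontal rails of 87×82 mm section span the gap between the posts with their undersides at z = 252 mm and z = 1236 mm, flush with the posts' −y face. 9 pickets, each 70 mm wide, 23 mm thick and 1230 mm tall, are fixed to the +y face of the rails with their bottoms at z = 45 mm, evenly spaced across the span with equal gaps (rounded down to the nearest mm) at the −x end and between each pair — any rounding remainder accumulates at the +x end.

The fence section is on the floor beside the table on its −x side.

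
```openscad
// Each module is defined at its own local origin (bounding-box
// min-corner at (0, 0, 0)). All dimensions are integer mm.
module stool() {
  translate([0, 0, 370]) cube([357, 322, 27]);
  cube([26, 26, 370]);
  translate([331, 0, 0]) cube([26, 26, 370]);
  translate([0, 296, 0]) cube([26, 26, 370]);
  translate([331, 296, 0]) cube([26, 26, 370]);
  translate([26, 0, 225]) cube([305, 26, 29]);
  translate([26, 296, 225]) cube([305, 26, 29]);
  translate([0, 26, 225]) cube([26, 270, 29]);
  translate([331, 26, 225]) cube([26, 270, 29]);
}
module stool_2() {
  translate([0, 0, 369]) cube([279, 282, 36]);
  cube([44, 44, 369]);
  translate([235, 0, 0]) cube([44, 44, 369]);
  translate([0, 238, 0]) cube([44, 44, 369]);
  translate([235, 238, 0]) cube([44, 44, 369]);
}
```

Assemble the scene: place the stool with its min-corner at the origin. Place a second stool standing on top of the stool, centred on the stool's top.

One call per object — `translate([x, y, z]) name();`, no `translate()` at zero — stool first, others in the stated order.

stool();
translate([39, 20, 397]) stool_2();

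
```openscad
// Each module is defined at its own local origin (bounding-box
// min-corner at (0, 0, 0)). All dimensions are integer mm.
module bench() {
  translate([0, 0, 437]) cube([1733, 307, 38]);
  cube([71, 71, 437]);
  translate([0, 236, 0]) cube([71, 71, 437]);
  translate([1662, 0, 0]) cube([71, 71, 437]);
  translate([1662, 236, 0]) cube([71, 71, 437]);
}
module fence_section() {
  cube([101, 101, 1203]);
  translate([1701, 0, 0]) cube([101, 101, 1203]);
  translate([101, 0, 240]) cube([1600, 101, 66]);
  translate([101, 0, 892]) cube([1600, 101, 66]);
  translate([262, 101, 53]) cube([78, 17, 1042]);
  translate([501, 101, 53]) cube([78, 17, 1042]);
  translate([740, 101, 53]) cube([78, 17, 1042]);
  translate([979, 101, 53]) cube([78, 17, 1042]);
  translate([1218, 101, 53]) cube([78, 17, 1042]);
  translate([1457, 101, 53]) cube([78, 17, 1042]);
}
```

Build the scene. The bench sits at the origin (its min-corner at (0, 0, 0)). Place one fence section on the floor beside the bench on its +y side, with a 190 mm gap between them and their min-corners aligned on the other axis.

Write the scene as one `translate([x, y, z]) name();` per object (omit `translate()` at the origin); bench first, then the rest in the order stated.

bench();
translate([0, 497, 0]) fence_section();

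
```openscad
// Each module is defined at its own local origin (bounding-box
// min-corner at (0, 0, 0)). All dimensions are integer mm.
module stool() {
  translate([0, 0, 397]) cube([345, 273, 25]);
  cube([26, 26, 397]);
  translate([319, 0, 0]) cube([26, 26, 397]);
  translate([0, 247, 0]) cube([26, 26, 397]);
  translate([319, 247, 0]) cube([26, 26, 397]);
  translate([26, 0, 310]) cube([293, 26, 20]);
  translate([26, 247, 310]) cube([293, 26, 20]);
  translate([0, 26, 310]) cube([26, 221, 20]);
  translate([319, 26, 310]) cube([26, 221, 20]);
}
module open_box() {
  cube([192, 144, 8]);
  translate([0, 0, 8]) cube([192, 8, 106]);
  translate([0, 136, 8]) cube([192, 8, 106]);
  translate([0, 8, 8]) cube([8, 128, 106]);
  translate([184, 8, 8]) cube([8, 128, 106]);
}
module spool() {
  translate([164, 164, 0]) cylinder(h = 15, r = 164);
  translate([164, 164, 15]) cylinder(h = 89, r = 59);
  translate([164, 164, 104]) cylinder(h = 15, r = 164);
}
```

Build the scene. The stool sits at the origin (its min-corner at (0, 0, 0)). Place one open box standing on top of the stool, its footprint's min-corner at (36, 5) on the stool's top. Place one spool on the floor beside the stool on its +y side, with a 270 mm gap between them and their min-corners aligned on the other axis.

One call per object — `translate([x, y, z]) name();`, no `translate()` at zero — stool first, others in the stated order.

stool();
translate([36, 5, 422]) open_box();
translate([0, 543, 0]) spool();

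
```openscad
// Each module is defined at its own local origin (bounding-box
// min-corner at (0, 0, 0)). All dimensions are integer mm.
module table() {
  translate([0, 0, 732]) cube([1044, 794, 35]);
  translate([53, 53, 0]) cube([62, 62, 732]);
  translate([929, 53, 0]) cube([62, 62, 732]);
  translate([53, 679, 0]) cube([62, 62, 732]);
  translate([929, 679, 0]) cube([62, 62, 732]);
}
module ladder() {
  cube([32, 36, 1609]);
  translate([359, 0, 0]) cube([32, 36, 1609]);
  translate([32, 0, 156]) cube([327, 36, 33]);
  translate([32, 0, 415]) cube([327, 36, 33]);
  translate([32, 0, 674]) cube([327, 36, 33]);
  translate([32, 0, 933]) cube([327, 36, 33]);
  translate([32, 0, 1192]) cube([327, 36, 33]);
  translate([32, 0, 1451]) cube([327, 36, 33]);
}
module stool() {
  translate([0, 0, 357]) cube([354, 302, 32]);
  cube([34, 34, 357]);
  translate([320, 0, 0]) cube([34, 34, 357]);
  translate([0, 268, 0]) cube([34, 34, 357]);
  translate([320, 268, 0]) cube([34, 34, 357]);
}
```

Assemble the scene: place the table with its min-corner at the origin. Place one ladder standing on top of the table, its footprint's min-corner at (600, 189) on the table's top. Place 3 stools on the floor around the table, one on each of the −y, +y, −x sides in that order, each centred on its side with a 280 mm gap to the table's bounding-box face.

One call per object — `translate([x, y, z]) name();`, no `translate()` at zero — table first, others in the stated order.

table();
translate([600, 189, 767]) ladder();
translate([345, -582, 0]) stool();
translate([345, 1074, 0]) stool();
translate([-634, 246, 0]) stool();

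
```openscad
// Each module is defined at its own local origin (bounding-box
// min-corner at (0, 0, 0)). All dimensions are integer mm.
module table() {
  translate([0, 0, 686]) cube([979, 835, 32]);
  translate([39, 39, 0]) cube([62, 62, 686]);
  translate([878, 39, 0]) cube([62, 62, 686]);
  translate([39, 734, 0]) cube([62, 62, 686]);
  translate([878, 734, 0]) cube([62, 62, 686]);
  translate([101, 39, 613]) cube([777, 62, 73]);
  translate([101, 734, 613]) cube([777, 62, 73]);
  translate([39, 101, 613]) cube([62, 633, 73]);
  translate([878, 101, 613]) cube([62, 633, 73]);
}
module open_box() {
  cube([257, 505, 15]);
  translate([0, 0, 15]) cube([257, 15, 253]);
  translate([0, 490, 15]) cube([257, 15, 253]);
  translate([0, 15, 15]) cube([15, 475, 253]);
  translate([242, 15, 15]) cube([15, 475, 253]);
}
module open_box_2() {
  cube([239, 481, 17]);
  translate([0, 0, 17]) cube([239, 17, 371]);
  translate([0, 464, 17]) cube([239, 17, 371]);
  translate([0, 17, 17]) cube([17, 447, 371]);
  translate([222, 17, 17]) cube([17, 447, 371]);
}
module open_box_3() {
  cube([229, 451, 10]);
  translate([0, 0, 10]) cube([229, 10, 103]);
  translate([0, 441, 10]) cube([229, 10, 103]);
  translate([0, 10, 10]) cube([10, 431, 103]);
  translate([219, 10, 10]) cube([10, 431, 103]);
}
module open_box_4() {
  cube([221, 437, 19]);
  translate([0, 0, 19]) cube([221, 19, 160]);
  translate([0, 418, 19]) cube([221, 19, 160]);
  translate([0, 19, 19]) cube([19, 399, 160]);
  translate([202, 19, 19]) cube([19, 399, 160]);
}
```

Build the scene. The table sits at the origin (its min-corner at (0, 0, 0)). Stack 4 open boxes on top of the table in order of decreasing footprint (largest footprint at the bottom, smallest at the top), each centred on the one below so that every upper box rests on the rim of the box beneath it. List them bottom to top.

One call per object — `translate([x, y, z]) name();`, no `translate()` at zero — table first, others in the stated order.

table();
translate([361, 165, 718]) open_box();
translate([370, 177, 986]) open_box_2();
translate([375, 192, 1374]) open_box_3();
translate([379, 199, 1487]) open_box_4();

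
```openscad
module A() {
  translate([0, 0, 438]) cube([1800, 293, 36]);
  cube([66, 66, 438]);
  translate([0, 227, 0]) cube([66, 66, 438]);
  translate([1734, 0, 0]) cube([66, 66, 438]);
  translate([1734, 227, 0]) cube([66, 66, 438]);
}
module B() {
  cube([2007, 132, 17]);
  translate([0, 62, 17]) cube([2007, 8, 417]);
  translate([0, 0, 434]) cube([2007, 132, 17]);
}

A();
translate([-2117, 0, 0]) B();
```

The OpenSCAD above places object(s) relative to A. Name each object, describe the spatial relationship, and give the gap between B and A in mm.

The I-beam's nearest face is 110 mm from the bench's −x face.

A is a bench. B is an I-beam. The I-beam is on the floor beside the bench on its −x side. The gap between the I-beam and the bench is 110 mm.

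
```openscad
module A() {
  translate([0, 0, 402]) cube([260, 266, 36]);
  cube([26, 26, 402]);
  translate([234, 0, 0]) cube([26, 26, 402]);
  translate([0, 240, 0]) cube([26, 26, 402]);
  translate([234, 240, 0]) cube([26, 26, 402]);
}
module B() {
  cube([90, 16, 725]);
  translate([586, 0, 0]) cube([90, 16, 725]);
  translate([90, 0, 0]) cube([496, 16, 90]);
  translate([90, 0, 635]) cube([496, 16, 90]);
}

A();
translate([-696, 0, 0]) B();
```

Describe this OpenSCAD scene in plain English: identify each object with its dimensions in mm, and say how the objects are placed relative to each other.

A is a four-legged stool. The seat is a 260×266×36 mm slab whose top surface is at z = 438 mm; four square legs, each 26×26 mm in cross-section, run from the floor (z = 0) to the underside of the seat, each flush with a corner of the seat.

B is a picture frame with a 496×545 mm rectangular opening (x by z) and a uniform 90 mm border on every side. Frame depth is 16 mm along y. It is built from two vertical stiles running the full outside height and two horizontal rails spanning the gap between the stiles.

The picture frame is on the floor beside the stool on its −x side.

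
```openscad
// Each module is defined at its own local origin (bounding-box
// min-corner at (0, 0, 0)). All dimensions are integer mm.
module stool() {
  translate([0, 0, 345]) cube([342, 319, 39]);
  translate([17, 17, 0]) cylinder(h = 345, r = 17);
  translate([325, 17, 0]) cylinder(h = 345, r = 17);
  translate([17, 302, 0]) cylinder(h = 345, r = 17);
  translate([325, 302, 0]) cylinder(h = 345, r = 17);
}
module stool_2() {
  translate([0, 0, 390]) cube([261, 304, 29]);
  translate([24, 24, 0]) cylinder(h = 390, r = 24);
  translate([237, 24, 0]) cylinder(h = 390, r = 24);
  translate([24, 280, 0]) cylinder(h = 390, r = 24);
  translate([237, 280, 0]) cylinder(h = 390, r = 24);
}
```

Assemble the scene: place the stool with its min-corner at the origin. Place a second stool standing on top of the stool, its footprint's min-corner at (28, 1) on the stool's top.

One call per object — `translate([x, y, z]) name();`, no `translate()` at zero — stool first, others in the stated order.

stool();
translate([28, 1, 384]) stool_2();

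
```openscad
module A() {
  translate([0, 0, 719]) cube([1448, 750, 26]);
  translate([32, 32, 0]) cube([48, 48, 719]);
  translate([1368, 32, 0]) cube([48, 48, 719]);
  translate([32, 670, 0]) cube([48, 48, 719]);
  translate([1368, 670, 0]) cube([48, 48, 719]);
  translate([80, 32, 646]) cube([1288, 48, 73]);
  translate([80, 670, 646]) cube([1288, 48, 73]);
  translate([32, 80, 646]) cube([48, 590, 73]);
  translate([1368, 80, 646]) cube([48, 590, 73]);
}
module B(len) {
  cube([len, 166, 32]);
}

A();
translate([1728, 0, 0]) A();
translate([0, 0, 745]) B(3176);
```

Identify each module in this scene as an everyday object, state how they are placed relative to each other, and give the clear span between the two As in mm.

Second table starts at x = 1728; first ends at x = 1448; clear span = 1728 − 1448 = 280 mm.

A is a table. B is a beam. A beam spans the tops of two tables. The clear span between the two tables is 280 mm.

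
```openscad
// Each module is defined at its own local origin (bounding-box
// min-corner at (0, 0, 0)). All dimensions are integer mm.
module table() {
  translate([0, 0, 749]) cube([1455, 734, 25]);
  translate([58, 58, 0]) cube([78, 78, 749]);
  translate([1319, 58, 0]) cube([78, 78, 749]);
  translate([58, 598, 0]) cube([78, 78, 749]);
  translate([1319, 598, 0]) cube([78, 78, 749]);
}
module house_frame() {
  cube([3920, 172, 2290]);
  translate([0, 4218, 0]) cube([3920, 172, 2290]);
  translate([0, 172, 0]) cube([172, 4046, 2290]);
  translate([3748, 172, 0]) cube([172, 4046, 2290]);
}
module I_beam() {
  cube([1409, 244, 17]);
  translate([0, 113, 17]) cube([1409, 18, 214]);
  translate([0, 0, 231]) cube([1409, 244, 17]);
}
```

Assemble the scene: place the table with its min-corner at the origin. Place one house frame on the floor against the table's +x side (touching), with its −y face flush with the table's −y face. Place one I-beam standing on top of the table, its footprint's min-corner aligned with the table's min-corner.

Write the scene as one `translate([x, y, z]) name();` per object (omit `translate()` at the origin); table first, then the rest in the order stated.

table();
translate([1455, 0, 0]) house_frame();
translate([0, 0, 774]) I_beam();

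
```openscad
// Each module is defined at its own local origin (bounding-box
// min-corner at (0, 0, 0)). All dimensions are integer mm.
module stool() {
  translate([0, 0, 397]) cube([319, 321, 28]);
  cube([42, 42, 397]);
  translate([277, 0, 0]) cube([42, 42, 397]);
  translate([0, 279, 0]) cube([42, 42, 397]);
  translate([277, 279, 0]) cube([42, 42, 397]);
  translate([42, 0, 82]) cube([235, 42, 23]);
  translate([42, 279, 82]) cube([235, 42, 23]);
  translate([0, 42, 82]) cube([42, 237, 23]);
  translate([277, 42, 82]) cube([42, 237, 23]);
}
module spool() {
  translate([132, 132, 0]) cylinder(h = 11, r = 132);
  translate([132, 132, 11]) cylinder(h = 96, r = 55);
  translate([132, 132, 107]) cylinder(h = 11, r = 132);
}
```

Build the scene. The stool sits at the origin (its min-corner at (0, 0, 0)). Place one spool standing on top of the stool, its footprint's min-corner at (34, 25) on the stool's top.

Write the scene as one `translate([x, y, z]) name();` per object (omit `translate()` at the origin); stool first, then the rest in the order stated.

stool();
translate([34, 25, 425]) spool();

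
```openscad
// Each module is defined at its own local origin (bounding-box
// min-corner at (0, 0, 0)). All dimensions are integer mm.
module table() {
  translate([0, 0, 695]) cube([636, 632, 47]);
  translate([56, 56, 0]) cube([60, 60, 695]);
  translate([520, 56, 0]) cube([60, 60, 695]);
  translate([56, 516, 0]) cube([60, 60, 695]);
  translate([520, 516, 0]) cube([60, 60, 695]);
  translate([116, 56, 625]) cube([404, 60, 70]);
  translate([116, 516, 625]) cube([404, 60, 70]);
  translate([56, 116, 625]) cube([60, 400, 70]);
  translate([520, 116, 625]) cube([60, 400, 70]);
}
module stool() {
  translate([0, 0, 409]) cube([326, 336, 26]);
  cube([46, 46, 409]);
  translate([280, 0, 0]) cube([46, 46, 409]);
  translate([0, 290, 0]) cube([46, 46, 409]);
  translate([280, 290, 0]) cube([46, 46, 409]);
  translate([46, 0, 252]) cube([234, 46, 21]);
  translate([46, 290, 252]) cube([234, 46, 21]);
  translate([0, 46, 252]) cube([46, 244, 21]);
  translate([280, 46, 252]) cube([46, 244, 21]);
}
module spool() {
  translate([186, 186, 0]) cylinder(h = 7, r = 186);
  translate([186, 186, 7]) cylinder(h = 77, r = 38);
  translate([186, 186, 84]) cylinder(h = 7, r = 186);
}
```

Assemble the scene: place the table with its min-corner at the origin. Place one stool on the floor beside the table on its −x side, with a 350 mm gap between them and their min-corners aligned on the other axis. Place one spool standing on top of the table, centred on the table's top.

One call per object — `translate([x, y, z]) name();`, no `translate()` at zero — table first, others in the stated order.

table();
translate([-676, 0, 0]) stool();
translate([132, 130, 742]) spool();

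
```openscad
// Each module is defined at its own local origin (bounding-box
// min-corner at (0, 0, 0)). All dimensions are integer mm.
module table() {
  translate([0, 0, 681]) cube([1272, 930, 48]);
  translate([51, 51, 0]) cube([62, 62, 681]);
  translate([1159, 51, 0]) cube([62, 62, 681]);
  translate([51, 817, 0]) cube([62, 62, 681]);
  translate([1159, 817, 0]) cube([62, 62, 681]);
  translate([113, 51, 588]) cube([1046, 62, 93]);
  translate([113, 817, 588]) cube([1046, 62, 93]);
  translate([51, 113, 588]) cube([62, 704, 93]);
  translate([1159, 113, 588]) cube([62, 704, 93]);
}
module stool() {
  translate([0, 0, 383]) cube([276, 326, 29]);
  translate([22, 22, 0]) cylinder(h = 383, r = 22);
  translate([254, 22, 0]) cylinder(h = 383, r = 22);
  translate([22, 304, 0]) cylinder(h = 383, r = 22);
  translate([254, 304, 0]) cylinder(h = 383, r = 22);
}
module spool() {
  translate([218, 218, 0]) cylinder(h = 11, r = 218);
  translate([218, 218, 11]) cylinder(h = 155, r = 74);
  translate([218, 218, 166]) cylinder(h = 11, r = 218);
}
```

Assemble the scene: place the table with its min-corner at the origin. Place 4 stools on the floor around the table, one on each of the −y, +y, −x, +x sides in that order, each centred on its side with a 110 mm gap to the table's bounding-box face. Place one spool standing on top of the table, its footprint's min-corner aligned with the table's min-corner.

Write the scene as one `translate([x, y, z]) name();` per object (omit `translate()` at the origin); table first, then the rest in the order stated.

table();
translate([498, -436, 0]) stool();
translate([498, 1040, 0]) stool();
translate([-386, 302, 0]) stool();
translate([1382, 302, 0]) stool();
translate([0, 0, 729]) spool();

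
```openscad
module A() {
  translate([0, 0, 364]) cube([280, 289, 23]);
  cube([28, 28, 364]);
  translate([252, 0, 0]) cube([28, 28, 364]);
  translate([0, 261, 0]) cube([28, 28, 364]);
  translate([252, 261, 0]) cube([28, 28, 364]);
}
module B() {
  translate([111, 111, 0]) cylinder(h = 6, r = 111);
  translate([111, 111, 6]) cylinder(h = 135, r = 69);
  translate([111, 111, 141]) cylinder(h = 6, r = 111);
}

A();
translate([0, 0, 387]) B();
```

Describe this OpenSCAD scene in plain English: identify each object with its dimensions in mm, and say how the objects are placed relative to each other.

A is a simple wooden stool: a rectangular seat 280 mm (x) by 289 mm (y), 23 mm thick, top face at z = 387 mm, on four square legs, each 28×28 mm in cross-section. The legs rest on z = 0, each flush with a corner of the seat.

B is a spool: two coaxial disc flanges of radius 111 mm and thickness 6 mm, joined by a core cylinder of radius 69 mm and height 135 mm. The lower flange rests on z = 0 and the three cylinders share a vertical axis.

The spool is on top of the stool.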